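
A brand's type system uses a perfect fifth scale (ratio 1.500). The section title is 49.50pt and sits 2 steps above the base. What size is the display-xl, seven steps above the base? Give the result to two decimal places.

49.50 × 1.500⁵ = 49.50 × 7.59375 ≈ 375.891

375.89pt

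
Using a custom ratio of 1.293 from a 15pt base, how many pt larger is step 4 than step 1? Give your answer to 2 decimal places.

Step 1: 15.0 × 1.293 = 19.3950pt
Step 4: 15.0 × 1.293⁴ = 41.9262pt
Difference: 41.9262 − 19.3950 = 22.5312pt

22.53pt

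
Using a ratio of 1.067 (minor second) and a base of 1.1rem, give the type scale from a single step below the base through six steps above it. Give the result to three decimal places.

Step -1: 1.1 ÷ 1.067 = 1.031
Step 0: 1.1rem
Step 1: 1.1 × 1.067 = 1.174
Step 2: 1.1 × 1.067² = 1.252
Step 3: 1.1 × 1.067³ = 1.336
Step 4: 1.1 × 1.067⁴ = 1.426
Step 5: 1.1 × 1.067⁵ = 1.521
Step 6: 1.1 × 1.067⁶ = 1.623

1.031rem, 1.100rem, 1.174rem, 1.252rem, 1.336rem, 1.426rem, 1.521rem, 1.623rem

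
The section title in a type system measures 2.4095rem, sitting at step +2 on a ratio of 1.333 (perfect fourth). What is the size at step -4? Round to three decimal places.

The gap is -4 − (2) = -6 steps, so the factor is 1.333^-6.
2.4095 ÷ 1.333⁶ = 2.4095 ÷ 5.61023 ≈ 0.429

0.429rem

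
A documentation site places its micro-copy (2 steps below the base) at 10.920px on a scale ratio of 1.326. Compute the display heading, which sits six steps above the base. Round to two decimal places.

104.37px

10.920 × 1.326⁸ = 10.920 × 9.55759 ≈ 104.369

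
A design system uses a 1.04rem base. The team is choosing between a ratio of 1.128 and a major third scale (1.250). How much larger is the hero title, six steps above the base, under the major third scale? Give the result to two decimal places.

At 1.128: 1.04 × 1.128⁶ = 2.1423rem
Major third: 1.04 × 1.250⁶ = 3.9673rem
Difference: 3.9673 − 2.1423 = 1.8250rem

1.82rem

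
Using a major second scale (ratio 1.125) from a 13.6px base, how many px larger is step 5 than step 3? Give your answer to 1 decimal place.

Step 3: 13.6 × 1.125³ = 19.364px
Step 5: 13.6 × 1.125⁵ = 24.508px
Difference: 24.508 − 19.364 = 5.144px

5.1px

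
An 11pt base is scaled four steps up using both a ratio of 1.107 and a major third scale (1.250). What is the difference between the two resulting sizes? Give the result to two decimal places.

At 1.107: 11.0 × 1.107⁴ = 16.5190pt
Major third: 11.0 × 1.250⁴ = 26.8555pt
Difference: 26.8555 − 16.5190 = 10.3365pt

10.34pt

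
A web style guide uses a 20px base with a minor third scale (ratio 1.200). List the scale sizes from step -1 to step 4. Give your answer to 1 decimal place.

Step -1: 20.0 ÷ 1.200 = 16.7
Step 0: 20px
Step 1: 20.0 × 1.200 = 24.0
Step 2: 20.0 × 1.200² = 28.8
Step 3: 20.0 × 1.200³ = 34.6
Step 4: 20.0 × 1.200⁴ = 41.5

16.7px, 20.0px, 24.0px, 28.8px, 34.6px, 41.5px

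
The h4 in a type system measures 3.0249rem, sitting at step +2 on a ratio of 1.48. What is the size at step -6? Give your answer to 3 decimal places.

0.131rem

Moving from step +2 to step -6 is 8 steps down, so divide by r⁸.
3.0249 ÷ 1.48⁸ = 3.0249 ÷ 23.01939 ≈ 0.131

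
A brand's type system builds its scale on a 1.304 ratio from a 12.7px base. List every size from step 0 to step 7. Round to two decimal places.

12.70px, 16.56px, 21.60px, 28.16px, 36.72px, 47.88px, 62.44px, 81.42px

Step 0: 12.7px
Step 1: 12.7 × 1.304 = 16.56
Step 2: 12.7 × 1.304² = 21.60
Step 3: 12.7 × 1.304³ = 28.16
Step 4: 12.7 × 1.304⁴ = 36.72
Step 5: 12.7 × 1.304⁵ = 47.88
Step 6: 12.7 × 1.304⁶ = 62.44
Step 7: 12.7 × 1.304⁷ = 81.42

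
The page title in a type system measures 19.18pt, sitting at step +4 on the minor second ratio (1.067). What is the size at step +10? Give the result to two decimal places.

28.30pt

19.18 × 1.067⁶ = 19.18 × 1.47566 ≈ 28.303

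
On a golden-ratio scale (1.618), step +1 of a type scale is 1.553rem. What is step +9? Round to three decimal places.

1.553 × 1.618⁸ = 1.553 × 46.97082 ≈ 72.946

72.946rem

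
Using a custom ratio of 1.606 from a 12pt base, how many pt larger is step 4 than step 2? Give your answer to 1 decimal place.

Step 2: 12.0 × 1.606² = 30.951pt
Step 4: 12.0 × 1.606⁴ = 79.830pt
Difference: 79.830 − 30.951 = 48.879pt

48.9pt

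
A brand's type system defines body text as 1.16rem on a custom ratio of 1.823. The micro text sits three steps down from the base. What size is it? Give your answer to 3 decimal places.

0.191rem

Each step on a modular scale multiplies by the ratio, so the size n steps from the base is base × ratioⁿ.
1.16 ÷ 1.823³ = 1.16 ÷ 6.05843 ≈ 0.191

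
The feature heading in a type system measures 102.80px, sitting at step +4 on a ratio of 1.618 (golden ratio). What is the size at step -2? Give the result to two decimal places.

5.73px

102.80 ÷ 1.618⁶ = 102.80 ÷ 17.94201 ≈ 5.730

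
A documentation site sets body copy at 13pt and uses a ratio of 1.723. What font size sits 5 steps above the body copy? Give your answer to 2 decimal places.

197.41pt

13.0 × 1.723⁵ = 13.0 × 15.18541 ≈ 197.41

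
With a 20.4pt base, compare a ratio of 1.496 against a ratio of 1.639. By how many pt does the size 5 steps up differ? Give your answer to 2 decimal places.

At 1.496: 20.4 × 1.496⁵ = 152.8580pt
At 1.639: 20.4 × 1.639⁵ = 241.2820pt
Difference: 241.2820 − 152.8580 = 88.4240pt

88.42pt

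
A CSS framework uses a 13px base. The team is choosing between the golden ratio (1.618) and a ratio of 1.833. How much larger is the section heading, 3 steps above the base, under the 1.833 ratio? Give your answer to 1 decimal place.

Golden ratio: 13.0 × 1.618³ = 55.065px
At 1.833: 13.0 × 1.833³ = 80.063px
Difference: 80.063 − 55.065 = 24.998px

25.0px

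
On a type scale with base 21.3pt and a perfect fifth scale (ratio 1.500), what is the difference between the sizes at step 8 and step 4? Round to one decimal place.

438.1pt

Step 4: 21.3 × 1.500⁴ = 107.831pt
Step 8: 21.3 × 1.500⁸ = 545.896pt
Difference: 545.896 − 107.831 = 438.065pt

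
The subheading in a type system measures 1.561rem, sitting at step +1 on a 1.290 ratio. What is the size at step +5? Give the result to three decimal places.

The gap is 5 − (1) = 4 steps, so the factor is 1.290^4.
1.561 × 1.290⁴ = 1.561 × 2.76923 ≈ 4.323

4.323rem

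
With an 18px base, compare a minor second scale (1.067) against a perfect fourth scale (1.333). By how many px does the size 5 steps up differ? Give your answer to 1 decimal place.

50.9px

Minor second: 18.0 × 1.067⁵ = 24.894px
Perfect fourth: 18.0 × 1.333⁵ = 75.757px
Difference: 75.757 − 24.894 = 50.863px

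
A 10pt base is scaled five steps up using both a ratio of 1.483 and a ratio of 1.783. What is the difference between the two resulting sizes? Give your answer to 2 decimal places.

108.47pt

At 1.483: 10.0 × 1.483⁵ = 71.7308pt
At 1.783: 10.0 × 1.783⁵ = 180.2008pt
Difference: 180.2008 − 71.7308 = 108.4700pt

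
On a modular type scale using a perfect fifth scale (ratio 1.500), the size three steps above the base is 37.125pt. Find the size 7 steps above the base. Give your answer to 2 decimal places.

187.95pt

Moving from step +3 to step +7 is 4 steps up, so multiply by r⁴.
37.125 × 1.500⁴ = 37.125 × 5.06250 ≈ 187.945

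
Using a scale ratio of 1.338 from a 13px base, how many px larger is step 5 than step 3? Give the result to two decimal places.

24.61px

Step 3: 13.0 × 1.338³ = 31.1395px
Step 5: 13.0 × 1.338⁵ = 55.7473px
Difference: 55.7473 − 31.1395 = 24.6078px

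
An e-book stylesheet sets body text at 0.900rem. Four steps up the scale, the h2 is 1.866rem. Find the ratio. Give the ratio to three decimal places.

The ratio satisfies 0.900 × r⁴ = 1.866, so r = (1.866 / 0.900)^(1/4).
r = 2.0733^(1/4) ≈ 1.2000

1.200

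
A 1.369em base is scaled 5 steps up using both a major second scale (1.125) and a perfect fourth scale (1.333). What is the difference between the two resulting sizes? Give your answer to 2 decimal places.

3.29em

Major second: 1.369 × 1.125⁵ = 2.4670em
Perfect fourth: 1.369 × 1.333⁵ = 5.7617em
Difference: 5.7617 − 2.4670 = 3.2947em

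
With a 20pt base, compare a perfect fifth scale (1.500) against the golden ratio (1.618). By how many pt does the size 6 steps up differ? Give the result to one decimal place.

Perfect fifth: 20.0 × 1.500⁶ = 227.812pt
Golden ratio: 20.0 × 1.618⁶ = 358.840pt
Difference: 358.840 − 227.812 = 131.028pt

131.0pt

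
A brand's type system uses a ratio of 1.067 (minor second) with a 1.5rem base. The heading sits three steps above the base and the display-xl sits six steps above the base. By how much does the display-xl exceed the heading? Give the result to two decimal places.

0.39rem

Step 3: 1.5 × 1.067³ = 1.8222rem
Step 6: 1.5 × 1.067⁶ = 2.2135rem
Difference: 2.2135 − 1.8222 = 0.3913rem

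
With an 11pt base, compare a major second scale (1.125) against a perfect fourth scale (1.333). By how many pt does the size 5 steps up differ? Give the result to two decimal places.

26.47pt

Major second: 11.0 × 1.125⁵ = 19.8224pt
Perfect fourth: 11.0 × 1.333⁵ = 46.2960pt
Difference: 46.2960 − 19.8224 = 26.4736pt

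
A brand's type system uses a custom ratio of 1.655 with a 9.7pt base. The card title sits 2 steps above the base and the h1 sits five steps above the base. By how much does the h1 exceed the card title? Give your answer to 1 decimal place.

93.9pt

Step 2: 9.7 × 1.655² = 26.569pt
Step 5: 9.7 × 1.655⁵ = 120.437pt
Difference: 120.437 − 26.569 = 93.868pt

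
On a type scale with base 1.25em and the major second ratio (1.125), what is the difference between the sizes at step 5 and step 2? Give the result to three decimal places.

0.671em

Step 2: 1.25 × 1.125² = 1.58203em
Step 5: 1.25 × 1.125⁵ = 2.25254em
Difference: 2.25254 − 1.58203 = 0.67051em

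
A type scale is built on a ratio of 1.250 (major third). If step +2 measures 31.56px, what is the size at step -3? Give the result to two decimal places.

31.56 ÷ 1.250⁵ = 31.56 ÷ 3.05176 ≈ 10.342

10.34px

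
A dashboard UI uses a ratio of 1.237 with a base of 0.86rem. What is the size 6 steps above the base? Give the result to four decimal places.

3.0812rem

A modular type scale is a geometric sequence: sizeₙ = base × rⁿ.
0.86 × 1.237⁶ = 0.86 × 3.58276 ≈ 3.0812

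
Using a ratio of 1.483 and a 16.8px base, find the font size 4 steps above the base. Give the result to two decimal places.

81.26px

Every step multiplies by the scale ratio.
16.8 × 1.483⁴ = 16.8 × 4.83687 ≈ 81.26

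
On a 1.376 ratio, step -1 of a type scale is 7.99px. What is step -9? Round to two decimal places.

0.62px

The gap is -9 − (-1) = -8 steps, so the factor is 1.376^-8.
7.99 ÷ 1.376⁸ = 7.99 ÷ 12.85131 ≈ 0.622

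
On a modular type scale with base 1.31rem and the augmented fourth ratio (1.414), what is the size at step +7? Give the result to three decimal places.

14.805rem

1.31 × 1.414⁷ = 1.31 × 11.30175 ≈ 14.805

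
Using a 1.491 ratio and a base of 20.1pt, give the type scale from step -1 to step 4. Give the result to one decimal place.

13.5pt, 20.1pt, 30.0pt, 44.7pt, 66.6pt, 99.3pt

Step -1: 20.1 ÷ 1.491 = 13.5
Step 0: 20.1pt
Step 1: 20.1 × 1.491 = 30.0
Step 2: 20.1 × 1.491² = 44.7
Step 3: 20.1 × 1.491³ = 66.6
Step 4: 20.1 × 1.491⁴ = 99.3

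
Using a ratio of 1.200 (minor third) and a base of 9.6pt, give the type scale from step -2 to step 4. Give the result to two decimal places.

6.67pt, 8.00pt, 9.60pt, 11.52pt, 13.82pt, 16.59pt, 19.91pt

Step -2: 9.6 ÷ 1.200² = 6.67
Step -1: 9.6 ÷ 1.200 = 8.00
Step 0: 9.6pt
Step 1: 9.6 × 1.200 = 11.52
Step 2: 9.6 × 1.200² = 13.82
Step 3: 9.6 × 1.200³ = 16.59
Step 4: 9.6 × 1.200⁴ = 19.91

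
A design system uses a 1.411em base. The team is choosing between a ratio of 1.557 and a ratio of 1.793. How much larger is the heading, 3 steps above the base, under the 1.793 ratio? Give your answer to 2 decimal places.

At 1.557: 1.411 × 1.557³ = 5.3259em
At 1.793: 1.411 × 1.793³ = 8.1333em
Difference: 8.1333 − 5.3259 = 2.8074em

2.81em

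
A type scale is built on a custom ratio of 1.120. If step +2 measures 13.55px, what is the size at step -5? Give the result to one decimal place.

13.55 ÷ 1.120⁷ = 13.55 ÷ 2.21068 ≈ 6.129

6.1px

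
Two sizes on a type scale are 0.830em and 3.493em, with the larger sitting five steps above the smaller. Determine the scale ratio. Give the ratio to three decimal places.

r⁵ = 3.493 / 0.830, so r = (3.493/0.830)^(1/5).
r = 4.2084^(1/5) ≈ 1.3330

1.333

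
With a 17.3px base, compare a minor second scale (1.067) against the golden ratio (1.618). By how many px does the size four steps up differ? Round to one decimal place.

Minor second: 17.3 × 1.067⁴ = 22.424px
Golden ratio: 17.3 × 1.618⁴ = 118.566px
Difference: 118.566 − 22.424 = 96.142px

96.1px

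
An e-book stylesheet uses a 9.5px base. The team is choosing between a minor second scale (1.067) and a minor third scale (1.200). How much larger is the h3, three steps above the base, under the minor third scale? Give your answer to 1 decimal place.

4.9px

Minor second: 9.5 × 1.067³ = 11.540px
Minor third: 9.5 × 1.200³ = 16.416px
Difference: 16.416 − 11.540 = 4.876px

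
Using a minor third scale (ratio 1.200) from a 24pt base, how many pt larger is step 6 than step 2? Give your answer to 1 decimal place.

37.1pt

Step 2: 24.0 × 1.200² = 34.560pt
Step 6: 24.0 × 1.200⁶ = 71.664pt
Difference: 71.664 − 34.560 = 37.104pt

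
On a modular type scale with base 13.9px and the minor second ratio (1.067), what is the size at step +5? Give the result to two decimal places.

A modular type scale is a geometric sequence: sizeₙ = base × rⁿ.
13.9 × 1.067⁵ = 13.9 × 1.38300 ≈ 19.22

19.22px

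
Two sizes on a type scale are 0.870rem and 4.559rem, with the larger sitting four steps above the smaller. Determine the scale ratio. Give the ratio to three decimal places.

The ratio satisfies 0.870 × r⁴ = 4.559, so r = (4.559 / 0.870)^(1/4).
r = 5.2402^(1/4) ≈ 1.5130

1.513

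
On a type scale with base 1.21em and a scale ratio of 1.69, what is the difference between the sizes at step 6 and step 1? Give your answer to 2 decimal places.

26.15em

Step 1: 1.21 × 1.69 = 2.0449em
Step 6: 1.21 × 1.69⁶ = 28.1907em
Difference: 28.1907 − 2.0449 = 26.1458em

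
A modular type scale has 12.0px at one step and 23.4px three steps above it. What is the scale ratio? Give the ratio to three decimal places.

r³ = 23.4 / 12.0, so r = (23.4/12.0)^(1/3).
r = 1.9500^(1/3) ≈ 1.2493

1.249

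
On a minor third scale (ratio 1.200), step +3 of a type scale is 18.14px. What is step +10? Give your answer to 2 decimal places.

18.14 × 1.200⁷ = 18.14 × 3.58318 ≈ 64.999

65.00px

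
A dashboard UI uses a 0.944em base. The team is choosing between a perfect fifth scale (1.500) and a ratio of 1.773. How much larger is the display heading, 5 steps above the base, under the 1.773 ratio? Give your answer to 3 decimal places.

9.371em

Perfect fifth: 0.944 × 1.500⁵ = 7.16850em
At 1.773: 0.944 × 1.773⁵ = 16.53924em
Difference: 16.53924 − 7.16850 = 9.37074em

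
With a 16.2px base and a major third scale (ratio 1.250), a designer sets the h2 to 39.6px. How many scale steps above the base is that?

1.250ⁿ = 39.6 / 16.2 = 2.4444
n = ln(2.4444) / ln(1.250) = 0.8938 / 0.2231 ≈ 4.01

4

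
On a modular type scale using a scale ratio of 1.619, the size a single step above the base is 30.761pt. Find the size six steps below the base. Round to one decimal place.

1.1pt

Moving from step +1 to step -6 is 7 steps down, so divide by r⁷.
30.761 ÷ 1.619⁷ = 30.761 ÷ 29.15600 ≈ 1.055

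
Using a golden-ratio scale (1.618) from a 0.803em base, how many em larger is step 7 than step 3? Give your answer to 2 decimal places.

19.91em

Step 3: 0.803 × 1.618³ = 3.4013em
Step 7: 0.803 × 1.618⁷ = 23.3112em
Difference: 23.3112 − 3.4013 = 19.9099em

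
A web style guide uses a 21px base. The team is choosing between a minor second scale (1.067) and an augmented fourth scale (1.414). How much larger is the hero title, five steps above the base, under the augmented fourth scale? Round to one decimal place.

89.7px

Minor second: 21.0 × 1.067⁵ = 29.043px
Augmented fourth: 21.0 × 1.414⁵ = 118.704px
Difference: 118.704 − 29.043 = 89.661px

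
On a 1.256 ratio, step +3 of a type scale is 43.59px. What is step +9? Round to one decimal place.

43.59 × 1.256⁶ = 43.59 × 3.92589 ≈ 171.129

171.1px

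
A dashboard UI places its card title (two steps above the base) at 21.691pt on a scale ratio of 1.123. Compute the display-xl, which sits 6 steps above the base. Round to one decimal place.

34.5pt

Moving from step +2 to step +6 is 4 steps up, so multiply by r⁴.
21.691 × 1.123⁴ = 21.691 × 1.59045 ≈ 34.498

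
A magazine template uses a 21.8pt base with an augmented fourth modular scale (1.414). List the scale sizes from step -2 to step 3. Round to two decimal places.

10.90pt, 15.42pt, 21.80pt, 30.83pt, 43.59pt, 61.63pt

Step -2: 21.8 ÷ 1.414² = 10.90
Step -1: 21.8 ÷ 1.414 = 15.42
Step 0: 21.8pt
Step 1: 21.8 × 1.414 = 30.83
Step 2: 21.8 × 1.414² = 43.59
Step 3: 21.8 × 1.414³ = 61.63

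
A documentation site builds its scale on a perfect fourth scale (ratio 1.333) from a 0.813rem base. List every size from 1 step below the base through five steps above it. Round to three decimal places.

Step -1: 0.813 ÷ 1.333 = 0.610
Step 0: 0.813rem
Step 1: 0.813 × 1.333 = 1.084
Step 2: 0.813 × 1.333² = 1.445
Step 3: 0.813 × 1.333³ = 1.926
Step 4: 0.813 × 1.333⁴ = 2.567
Step 5: 0.813 × 1.333⁵ = 3.422

0.610rem, 0.813rem, 1.084rem, 1.445rem, 1.926rem, 2.567rem, 3.422rem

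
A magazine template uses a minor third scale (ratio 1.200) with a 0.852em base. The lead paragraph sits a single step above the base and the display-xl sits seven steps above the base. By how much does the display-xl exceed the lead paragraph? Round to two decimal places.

Step 1: 0.852 × 1.200 = 1.0224em
Step 7: 0.852 × 1.200⁷ = 3.0529em
Difference: 3.0529 − 1.0224 = 2.0305em

2.03em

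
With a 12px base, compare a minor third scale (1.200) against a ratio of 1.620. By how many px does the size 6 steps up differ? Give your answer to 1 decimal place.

Minor third: 12.0 × 1.200⁶ = 35.832px
At 1.620: 12.0 × 1.620⁶ = 216.906px
Difference: 216.906 − 35.832 = 181.074px

181.1px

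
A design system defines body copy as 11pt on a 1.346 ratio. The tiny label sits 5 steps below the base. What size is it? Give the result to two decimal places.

2.49pt

11.0 ÷ 1.346⁵ = 11.0 ÷ 4.41800 ≈ 2.49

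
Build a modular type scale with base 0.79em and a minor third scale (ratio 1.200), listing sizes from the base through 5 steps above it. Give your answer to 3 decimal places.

Step 0: 0.79em
Step 1: 0.79 × 1.200 = 0.948
Step 2: 0.79 × 1.200² = 1.138
Step 3: 0.79 × 1.200³ = 1.365
Step 4: 0.79 × 1.200⁴ = 1.638
Step 5: 0.79 × 1.200⁵ = 1.966

0.790em, 0.948em, 1.138em, 1.365em, 1.638em, 1.966em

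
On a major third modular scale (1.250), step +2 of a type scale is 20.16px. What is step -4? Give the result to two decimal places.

5.28px

20.16 ÷ 1.250⁶ = 20.16 ÷ 3.81470 ≈ 5.285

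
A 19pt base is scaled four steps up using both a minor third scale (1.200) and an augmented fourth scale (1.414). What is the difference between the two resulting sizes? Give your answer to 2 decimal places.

Minor third: 19.0 × 1.200⁴ = 39.3984pt
Augmented fourth: 19.0 × 1.414⁴ = 75.9541pt
Difference: 75.9541 − 39.3984 = 36.5557pt

36.56pt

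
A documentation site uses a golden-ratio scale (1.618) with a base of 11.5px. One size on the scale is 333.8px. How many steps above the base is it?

7

1.618ⁿ = 333.8 / 11.5 = 29.0261
n = ln(29.0261) / ln(1.618) = 3.3682 / 0.4812 ≈ 7.00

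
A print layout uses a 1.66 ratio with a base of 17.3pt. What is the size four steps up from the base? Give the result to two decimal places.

131.36pt

17.3 × 1.66⁴ = 17.3 × 7.59333 ≈ 131.36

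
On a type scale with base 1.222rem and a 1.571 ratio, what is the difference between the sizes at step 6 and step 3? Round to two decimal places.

Step 3: 1.222 × 1.571³ = 4.7381rem
Step 6: 1.222 × 1.571⁶ = 18.3708rem
Difference: 18.3708 − 4.7381 = 13.6327rem

13.63rem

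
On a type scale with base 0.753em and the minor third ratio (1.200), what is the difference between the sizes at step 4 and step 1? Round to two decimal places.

Step 1: 0.753 × 1.200 = 0.9036em
Step 4: 0.753 × 1.200⁴ = 1.5614em
Difference: 1.5614 − 0.9036 = 0.6578em

0.66em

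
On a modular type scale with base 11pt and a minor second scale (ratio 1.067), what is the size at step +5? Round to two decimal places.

Every step multiplies by the scale ratio.
11.0 × 1.067⁵ = 11.0 × 1.38300 ≈ 15.21

15.21pt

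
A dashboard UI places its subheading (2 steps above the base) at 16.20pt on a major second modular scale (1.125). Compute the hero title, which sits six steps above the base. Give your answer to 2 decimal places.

16.20 × 1.125⁴ = 16.20 × 1.60181 ≈ 25.949

25.95pt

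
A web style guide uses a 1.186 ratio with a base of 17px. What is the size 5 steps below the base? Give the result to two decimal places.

7.24px

A modular type scale is a geometric sequence: sizeₙ = base × rⁿ.
17.0 ÷ 1.186⁵ = 17.0 ÷ 2.34652 ≈ 7.24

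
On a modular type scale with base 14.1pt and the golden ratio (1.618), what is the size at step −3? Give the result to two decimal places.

Each step on a modular scale multiplies by the ratio, so the size n steps from the base is base × ratioⁿ.
14.1 ÷ 1.618³ = 14.1 ÷ 4.23580 ≈ 3.33

3.33pt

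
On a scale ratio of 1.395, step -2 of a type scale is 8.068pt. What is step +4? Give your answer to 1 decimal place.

59.5pt

8.068 × 1.395⁶ = 8.068 × 7.36962 ≈ 59.458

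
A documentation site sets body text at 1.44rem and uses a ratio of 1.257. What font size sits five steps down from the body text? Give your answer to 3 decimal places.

0.459rem

Every step multiplies by the scale ratio.
1.44 ÷ 1.257⁵ = 1.44 ÷ 3.13817 ≈ 0.459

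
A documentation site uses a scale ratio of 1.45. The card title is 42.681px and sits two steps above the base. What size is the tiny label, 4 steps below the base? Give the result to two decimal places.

The gap is -4 − (2) = -6 steps, so the factor is 1.45^-6.
42.681 ÷ 1.45⁶ = 42.681 ÷ 9.29411 ≈ 4.592

4.59px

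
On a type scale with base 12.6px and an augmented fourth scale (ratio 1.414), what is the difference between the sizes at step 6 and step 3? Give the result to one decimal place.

Step 3: 12.6 × 1.414³ = 35.622px
Step 6: 12.6 × 1.414⁶ = 100.709px
Difference: 100.709 − 35.622 = 65.087px

65.1px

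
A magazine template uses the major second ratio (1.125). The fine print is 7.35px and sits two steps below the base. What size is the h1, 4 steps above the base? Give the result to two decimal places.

Moving from step -2 to step +4 is 6 steps up, so multiply by r⁶.
7.35 × 1.125⁶ = 7.35 × 2.02729 ≈ 14.901

14.90px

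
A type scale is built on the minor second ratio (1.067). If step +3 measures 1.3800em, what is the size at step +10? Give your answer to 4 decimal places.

2.1729em

1.3800 × 1.067⁷ = 1.3800 × 1.57453 ≈ 2.1729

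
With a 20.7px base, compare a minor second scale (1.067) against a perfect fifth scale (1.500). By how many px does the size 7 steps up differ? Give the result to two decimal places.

321.09px

Minor second: 20.7 × 1.067⁷ = 32.5928px
Perfect fifth: 20.7 × 1.500⁷ = 353.6789px
Difference: 353.6789 − 32.5928 = 321.0861px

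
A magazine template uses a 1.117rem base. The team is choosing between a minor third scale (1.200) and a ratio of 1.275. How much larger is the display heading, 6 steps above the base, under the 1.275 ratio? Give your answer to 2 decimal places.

Minor third: 1.117 × 1.200⁶ = 3.3353rem
At 1.275: 1.117 × 1.275⁶ = 4.7986rem
Difference: 4.7986 − 3.3353 = 1.4633rem

1.46rem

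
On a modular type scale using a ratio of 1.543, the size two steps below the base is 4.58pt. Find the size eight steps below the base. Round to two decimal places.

Moving from step -2 to step -8 is 6 steps down, so divide by r⁶.
4.58 ÷ 1.543⁶ = 4.58 ÷ 13.49570 ≈ 0.339

0.34pt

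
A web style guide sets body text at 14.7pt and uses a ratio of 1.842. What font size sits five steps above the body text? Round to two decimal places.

311.72pt

A modular type scale is a geometric sequence: sizeₙ = base × rⁿ.
14.7 × 1.842⁵ = 14.7 × 21.20548 ≈ 311.72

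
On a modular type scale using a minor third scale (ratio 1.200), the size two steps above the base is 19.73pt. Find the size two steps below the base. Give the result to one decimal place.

9.5pt

19.73 ÷ 1.200⁴ = 19.73 ÷ 2.07360 ≈ 9.515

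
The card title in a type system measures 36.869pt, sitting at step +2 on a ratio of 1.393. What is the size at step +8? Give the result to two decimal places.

Moving from step +2 to step +8 is 6 steps up, so multiply by r⁶.
36.869 × 1.393⁶ = 36.869 × 7.30645 ≈ 269.382

269.38pt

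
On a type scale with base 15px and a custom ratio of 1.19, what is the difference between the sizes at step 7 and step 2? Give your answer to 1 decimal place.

29.4px

Step 2: 15.0 × 1.19² = 21.241px
Step 7: 15.0 × 1.19⁷ = 50.690px
Difference: 50.690 − 21.241 = 29.449px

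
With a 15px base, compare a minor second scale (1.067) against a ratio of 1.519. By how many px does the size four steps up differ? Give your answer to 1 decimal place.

Minor second: 15.0 × 1.067⁴ = 19.442px
At 1.519: 15.0 × 1.519⁴ = 79.859px
Difference: 79.859 − 19.442 = 60.417px

60.4px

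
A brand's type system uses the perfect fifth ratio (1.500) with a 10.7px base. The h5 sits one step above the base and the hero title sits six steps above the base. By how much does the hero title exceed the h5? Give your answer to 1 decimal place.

105.8px

Step 1: 10.7 × 1.500 = 16.050px
Step 6: 10.7 × 1.500⁶ = 121.880px
Difference: 121.880 − 16.050 = 105.830px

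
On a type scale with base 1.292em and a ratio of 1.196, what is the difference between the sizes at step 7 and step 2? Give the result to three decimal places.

2.674em

Step 2: 1.292 × 1.196² = 1.84810em
Step 7: 1.292 × 1.196⁷ = 4.52252em
Difference: 4.52252 − 1.84810 = 2.67442em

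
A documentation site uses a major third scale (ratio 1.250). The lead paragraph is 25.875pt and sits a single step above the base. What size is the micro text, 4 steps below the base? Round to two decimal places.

8.48pt

The gap is -4 − (1) = -5 steps, so the factor is 1.250^-5.
25.875 ÷ 1.250⁵ = 25.875 ÷ 3.05176 ≈ 8.479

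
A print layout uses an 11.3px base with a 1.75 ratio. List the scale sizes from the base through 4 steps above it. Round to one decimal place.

11.3px, 19.8px, 34.6px, 60.6px, 106.0px

Step 0: 11.3px
Step 1: 11.3 × 1.75 = 19.8
Step 2: 11.3 × 1.75² = 34.6
Step 3: 11.3 × 1.75³ = 60.6
Step 4: 11.3 × 1.75⁴ = 106.0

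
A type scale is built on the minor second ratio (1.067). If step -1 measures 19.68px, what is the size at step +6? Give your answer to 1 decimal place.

19.68 × 1.067⁷ = 19.68 × 1.57453 ≈ 30.987

31.0px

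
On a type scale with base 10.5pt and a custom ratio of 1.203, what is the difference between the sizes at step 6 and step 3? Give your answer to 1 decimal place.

13.5pt

Step 3: 10.5 × 1.203³ = 18.280pt
Step 6: 10.5 × 1.203⁶ = 31.826pt
Difference: 31.826 − 18.280 = 13.546pt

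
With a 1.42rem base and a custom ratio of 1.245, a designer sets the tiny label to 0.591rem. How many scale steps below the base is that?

4

1.245ⁿ = 1.42 / 0.591 = 2.4027
n = ln(2.4027) / ln(1.245) = 0.8766 / 0.2191 ≈ 4.00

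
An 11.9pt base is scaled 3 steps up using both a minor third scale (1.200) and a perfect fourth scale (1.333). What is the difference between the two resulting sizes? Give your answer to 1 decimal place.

7.6pt

Minor third: 11.9 × 1.200³ = 20.563pt
Perfect fourth: 11.9 × 1.333³ = 28.186pt
Difference: 28.186 − 20.563 = 7.623pt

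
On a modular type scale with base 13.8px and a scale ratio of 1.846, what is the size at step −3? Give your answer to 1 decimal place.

2.2px

Each step on a modular scale multiplies by the ratio, so the size n steps from the base is base × ratioⁿ.
13.8 ÷ 1.846³ = 13.8 ÷ 6.29064 ≈ 2.19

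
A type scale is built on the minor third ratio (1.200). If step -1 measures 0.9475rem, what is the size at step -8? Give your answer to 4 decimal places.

0.9475 ÷ 1.200⁷ = 0.9475 ÷ 3.58318 ≈ 0.2644

0.2644rem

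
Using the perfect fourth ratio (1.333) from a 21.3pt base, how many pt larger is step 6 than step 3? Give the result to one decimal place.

69.0pt

Step 3: 21.3 × 1.333³ = 50.451pt
Step 6: 21.3 × 1.333⁶ = 119.498pt
Difference: 119.498 − 50.451 = 69.047pt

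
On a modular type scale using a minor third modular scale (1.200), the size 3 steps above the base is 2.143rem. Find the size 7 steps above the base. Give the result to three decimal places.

4.444rem

2.143 × 1.200⁴ = 2.143 × 2.07360 ≈ 4.444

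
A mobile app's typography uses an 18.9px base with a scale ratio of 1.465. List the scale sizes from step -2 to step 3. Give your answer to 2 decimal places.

8.81px, 12.90px, 18.90px, 27.69px, 40.56px, 59.43px

Step -2: 18.9 ÷ 1.465² = 8.81
Step -1: 18.9 ÷ 1.465 = 12.90
Step 0: 18.9px
Step 1: 18.9 × 1.465 = 27.69
Step 2: 18.9 × 1.465² = 40.56
Step 3: 18.9 × 1.465³ = 59.43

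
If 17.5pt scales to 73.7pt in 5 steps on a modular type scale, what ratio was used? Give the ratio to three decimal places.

1.333

r⁵ = 73.7 / 17.5, so r = (73.7/17.5)^(1/5).
r = 4.2114^(1/5) ≈ 1.3332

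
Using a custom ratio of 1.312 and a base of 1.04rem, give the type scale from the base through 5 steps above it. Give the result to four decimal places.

1.0400rem, 1.3645rem, 1.7902rem, 2.3487rem, 3.0815rem, 4.0430rem

Step 0: 1.04rem
Step 1: 1.04 × 1.312 = 1.3645
Step 2: 1.04 × 1.312² = 1.7902
Step 3: 1.04 × 1.312³ = 2.3487
Step 4: 1.04 × 1.312⁴ = 3.0815
Step 5: 1.04 × 1.312⁵ = 4.0430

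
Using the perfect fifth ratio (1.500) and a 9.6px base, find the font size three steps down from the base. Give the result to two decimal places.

2.84px

A modular type scale is a geometric sequence: sizeₙ = base × rⁿ.
9.6 ÷ 1.500³ = 9.6 ÷ 3.37500 ≈ 2.84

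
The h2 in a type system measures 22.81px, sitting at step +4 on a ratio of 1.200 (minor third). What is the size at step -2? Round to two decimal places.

7.64px

22.81 ÷ 1.200⁶ = 22.81 ÷ 2.98598 ≈ 7.639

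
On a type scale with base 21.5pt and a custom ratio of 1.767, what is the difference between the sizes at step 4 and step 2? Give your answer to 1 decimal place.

142.5pt

Step 2: 21.5 × 1.767² = 67.129pt
Step 4: 21.5 × 1.767⁴ = 209.597pt
Difference: 209.597 − 67.129 = 142.468pt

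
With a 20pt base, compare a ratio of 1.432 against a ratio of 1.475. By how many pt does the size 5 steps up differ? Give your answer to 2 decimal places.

At 1.432: 20.0 × 1.432⁵ = 120.4329pt
At 1.475: 20.0 × 1.475⁵ = 139.6337pt
Difference: 139.6337 − 120.4329 = 19.2008pt

19.20pt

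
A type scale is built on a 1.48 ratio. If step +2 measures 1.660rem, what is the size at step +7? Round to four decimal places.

11.7874rem

The gap is 7 − (2) = 5 steps, so the factor is 1.48^5.
1.660 × 1.48⁵ = 1.660 × 7.10082 ≈ 11.7874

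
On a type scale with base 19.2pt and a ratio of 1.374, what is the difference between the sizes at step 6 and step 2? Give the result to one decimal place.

Step 2: 19.2 × 1.374² = 36.247pt
Step 6: 19.2 × 1.374⁶ = 129.188pt
Difference: 129.188 − 36.247 = 92.941pt

92.9pt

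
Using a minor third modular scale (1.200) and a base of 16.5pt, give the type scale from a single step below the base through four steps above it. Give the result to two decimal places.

Step -1: 16.5 ÷ 1.200 = 13.75
Step 0: 16.5pt
Step 1: 16.5 × 1.200 = 19.80
Step 2: 16.5 × 1.200² = 23.76
Step 3: 16.5 × 1.200³ = 28.51
Step 4: 16.5 × 1.200⁴ = 34.21

13.75pt, 16.50pt, 19.80pt, 23.76pt, 28.51pt, 34.21pt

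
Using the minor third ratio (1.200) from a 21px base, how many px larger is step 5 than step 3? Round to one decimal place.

16.0px

Step 3: 21.0 × 1.200³ = 36.288px
Step 5: 21.0 × 1.200⁵ = 52.255px
Difference: 52.255 − 36.288 = 15.967px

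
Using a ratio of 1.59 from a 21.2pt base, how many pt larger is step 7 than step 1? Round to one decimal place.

Step 1: 21.2 × 1.59 = 33.708pt
Step 7: 21.2 × 1.59⁷ = 544.648pt
Difference: 544.648 − 33.708 = 510.940pt

510.9pt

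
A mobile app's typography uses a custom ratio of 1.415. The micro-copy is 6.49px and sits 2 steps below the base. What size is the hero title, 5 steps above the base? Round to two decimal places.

73.71px

6.49 × 1.415⁷ = 6.49 × 11.35782 ≈ 73.712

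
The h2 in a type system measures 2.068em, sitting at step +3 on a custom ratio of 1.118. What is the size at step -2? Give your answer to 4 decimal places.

The gap is -2 − (3) = -5 steps, so the factor is 1.118^-5.
2.068 ÷ 1.118⁵ = 2.068 ÷ 1.74666 ≈ 1.1840

1.1840em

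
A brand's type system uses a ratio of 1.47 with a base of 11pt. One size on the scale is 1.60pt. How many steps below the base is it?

5

1.47ⁿ = 11 / 1.60 = 6.8750
n = ln(6.8750) / ln(1.47) = 1.9279 / 0.3853 ≈ 5.00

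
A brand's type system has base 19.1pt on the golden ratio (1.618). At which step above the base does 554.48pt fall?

1.618ⁿ = 554.48 / 19.1 = 29.0304
n = ln(29.0304) / ln(1.618) = 3.3683 / 0.4812 ≈ 7.00

7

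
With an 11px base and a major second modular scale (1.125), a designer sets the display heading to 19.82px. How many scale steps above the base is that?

1.125ⁿ = 19.82 / 11 = 1.8018
n = ln(1.8018) / ln(1.125) = 0.5888 / 0.1178 ≈ 5.00

5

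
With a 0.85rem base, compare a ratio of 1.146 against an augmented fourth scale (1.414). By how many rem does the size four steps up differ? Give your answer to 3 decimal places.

At 1.146: 0.85 × 1.146⁴ = 1.46608rem
Augmented fourth: 0.85 × 1.414⁴ = 3.39795rem
Difference: 3.39795 − 1.46608 = 1.93187rem

1.932rem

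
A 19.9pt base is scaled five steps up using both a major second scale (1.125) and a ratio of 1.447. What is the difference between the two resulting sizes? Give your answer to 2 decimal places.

Major second: 19.9 × 1.125⁵ = 35.8604pt
At 1.447: 19.9 × 1.447⁵ = 126.2396pt
Difference: 126.2396 − 35.8604 = 90.3792pt

90.38pt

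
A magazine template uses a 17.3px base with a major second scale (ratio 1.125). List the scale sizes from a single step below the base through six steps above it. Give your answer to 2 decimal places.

Step -1: 17.3 ÷ 1.125 = 15.38
Step 0: 17.3px
Step 1: 17.3 × 1.125 = 19.46
Step 2: 17.3 × 1.125² = 21.90
Step 3: 17.3 × 1.125³ = 24.63
Step 4: 17.3 × 1.125⁴ = 27.71
Step 5: 17.3 × 1.125⁵ = 31.18
Step 6: 17.3 × 1.125⁶ = 35.07

15.38px, 17.30px, 19.46px, 21.90px, 24.63px, 27.71px, 31.18px, 35.07px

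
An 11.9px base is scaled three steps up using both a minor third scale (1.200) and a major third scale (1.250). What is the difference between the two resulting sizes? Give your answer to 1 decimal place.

Minor third: 11.9 × 1.200³ = 20.563px
Major third: 11.9 × 1.250³ = 23.242px
Difference: 23.242 − 20.563 = 2.679px

2.7px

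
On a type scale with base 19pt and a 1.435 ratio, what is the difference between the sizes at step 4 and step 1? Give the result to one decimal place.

Step 1: 19.0 × 1.435 = 27.265pt
Step 4: 19.0 × 1.435⁴ = 80.568pt
Difference: 80.568 − 27.265 = 53.303pt

53.3pt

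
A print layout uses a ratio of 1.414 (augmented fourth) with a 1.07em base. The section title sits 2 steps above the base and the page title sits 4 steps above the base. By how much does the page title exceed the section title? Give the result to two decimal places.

Step 2: 1.07 × 1.414² = 2.1394em
Step 4: 1.07 × 1.414⁴ = 4.2774em
Difference: 4.2774 − 2.1394 = 2.1380em

2.14em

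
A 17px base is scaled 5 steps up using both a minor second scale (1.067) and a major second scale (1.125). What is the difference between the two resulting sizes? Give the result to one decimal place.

Minor second: 17.0 × 1.067⁵ = 23.511px
Major second: 17.0 × 1.125⁵ = 30.635px
Difference: 30.635 − 23.511 = 7.124px

7.1px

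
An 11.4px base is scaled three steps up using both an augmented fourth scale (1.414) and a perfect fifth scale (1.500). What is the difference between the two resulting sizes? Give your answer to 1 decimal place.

6.2px

Augmented fourth: 11.4 × 1.414³ = 32.229px
Perfect fifth: 11.4 × 1.500³ = 38.475px
Difference: 38.475 − 32.229 = 6.246px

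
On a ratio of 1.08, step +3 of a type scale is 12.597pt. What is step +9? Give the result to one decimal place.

12.597 × 1.08⁶ = 12.597 × 1.58687 ≈ 19.990

20.0pt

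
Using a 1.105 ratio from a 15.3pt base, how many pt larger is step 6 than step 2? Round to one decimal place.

Step 2: 15.3 × 1.105² = 18.682pt
Step 6: 15.3 × 1.105⁶ = 27.853pt
Difference: 27.853 − 18.682 = 9.171pt

9.2pt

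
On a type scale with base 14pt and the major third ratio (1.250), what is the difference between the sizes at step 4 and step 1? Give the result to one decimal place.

Step 1: 14.0 × 1.250 = 17.500pt
Step 4: 14.0 × 1.250⁴ = 34.180pt
Difference: 34.180 − 17.500 = 16.680pt

16.7pt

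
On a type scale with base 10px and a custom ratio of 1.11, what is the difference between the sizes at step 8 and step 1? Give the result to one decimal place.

Step 1: 10.0 × 1.11 = 11.100px
Step 8: 10.0 × 1.11⁸ = 23.045px
Difference: 23.045 − 11.100 = 11.945px

11.9px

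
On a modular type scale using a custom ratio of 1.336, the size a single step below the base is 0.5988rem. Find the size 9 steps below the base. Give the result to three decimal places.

Moving from step -1 to step -9 is 8 steps down, so divide by r⁸.
0.5988 ÷ 1.336⁸ = 0.5988 ÷ 10.14966 ≈ 0.059

0.059rem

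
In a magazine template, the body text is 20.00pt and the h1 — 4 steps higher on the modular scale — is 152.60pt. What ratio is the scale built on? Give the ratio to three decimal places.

1.662

The ratio satisfies 20.00 × r⁴ = 152.60, so r = (152.60 / 20.00)^(1/4).
r = 7.6300^(1/4) ≈ 1.6620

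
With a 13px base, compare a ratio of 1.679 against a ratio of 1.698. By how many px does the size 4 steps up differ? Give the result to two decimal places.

At 1.679: 13.0 × 1.679⁴ = 103.3109px
At 1.698: 13.0 × 1.698⁴ = 108.0672px
Difference: 108.0672 − 103.3109 = 4.7563px

4.76px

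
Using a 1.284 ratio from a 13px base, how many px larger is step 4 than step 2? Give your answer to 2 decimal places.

13.90px

Step 2: 13.0 × 1.284² = 21.4325px
Step 4: 13.0 × 1.284⁴ = 35.3349px
Difference: 35.3349 − 21.4325 = 13.9024px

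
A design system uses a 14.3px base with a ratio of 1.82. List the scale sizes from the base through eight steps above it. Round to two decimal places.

14.30px, 26.03px, 47.37px, 86.21px, 156.90px, 285.56px, 519.71px, 945.88px, 1721.50px

Step 0: 14.3px
Step 1: 14.3 × 1.82 = 26.03
Step 2: 14.3 × 1.82² = 47.37
Step 3: 14.3 × 1.82³ = 86.21
Step 4: 14.3 × 1.82⁴ = 156.90
Step 5: 14.3 × 1.82⁵ = 285.56
Step 6: 14.3 × 1.82⁶ = 519.71
Step 7: 14.3 × 1.82⁷ = 945.88
Step 8: 14.3 × 1.82⁸ = 1721.50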